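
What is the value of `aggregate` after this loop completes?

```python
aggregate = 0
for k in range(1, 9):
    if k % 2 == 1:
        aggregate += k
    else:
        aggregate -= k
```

Add odd, subtract even
`aggregate` takes the values: 0 → 1 → -1 → 2 → -2 → 3 → -3 → 4 → -4

Answer: -4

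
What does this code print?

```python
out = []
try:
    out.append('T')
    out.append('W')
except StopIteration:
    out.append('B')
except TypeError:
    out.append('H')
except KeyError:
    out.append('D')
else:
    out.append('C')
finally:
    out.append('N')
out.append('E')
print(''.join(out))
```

Execution trace: 'T' (try body) → 'W' (try body, no exception) → 'C' (else) → 'N' (finally) → 'E' (after the try/except). Output: TWCNE

Answer: TWCNE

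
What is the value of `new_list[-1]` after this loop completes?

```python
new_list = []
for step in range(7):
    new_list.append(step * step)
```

Last element of squares 0 to 6
`new_list` takes the values: [] → [0] → [0, 1] → [0, 1, 4] → [0, 1, 4, 9] → [0, 1, 4, 9, 16] → [0, 1, 4, 9, 16, 25] → [0, 1, 4, 9, 16, 25, 36]
So `new_list[-1]` = 36

Answer: 36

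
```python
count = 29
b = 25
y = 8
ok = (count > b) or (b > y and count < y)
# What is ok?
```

Trace:
`count = 29` → count = 29
`b = 25` → b = 25
`y = 8` → y = 8
`ok = (count > b) or (b > y and count < y)` → ok = True
So ok = True

Answer: True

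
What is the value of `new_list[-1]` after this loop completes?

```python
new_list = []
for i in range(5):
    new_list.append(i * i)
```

Last element of squares 0 to 4
`new_list` takes the values: [] → [0] → [0, 1] → [0, 1, 4] → [0, 1, 4, 9] → [0, 1, 4, 9, 16]
So `new_list[-1]` = 16

Answer: 16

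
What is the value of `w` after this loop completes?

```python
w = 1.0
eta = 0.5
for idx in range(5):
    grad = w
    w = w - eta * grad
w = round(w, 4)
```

Gradient descent: w = 1.0 * (1 - 0.5)^5
`w` takes the values: 1.0 → 0.5 → 0.25 → 0.125 → 0.0625 → 0.03125 → 0.0312

Answer: 0.0312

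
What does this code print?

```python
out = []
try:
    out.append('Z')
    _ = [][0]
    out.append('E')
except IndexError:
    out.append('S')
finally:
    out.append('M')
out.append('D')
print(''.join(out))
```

Execution trace: 'Z' (try body) → 'S' (except IndexError) → 'M' (finally) → 'D' (after the try/except). Output: ZSMD

Answer: ZSMD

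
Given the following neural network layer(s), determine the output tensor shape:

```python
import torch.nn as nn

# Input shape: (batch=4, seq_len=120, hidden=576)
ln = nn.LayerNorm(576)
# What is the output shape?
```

Input: (4, 120, 576) -> Output: (4, 120, 576)

Answer: (4, 120, 576)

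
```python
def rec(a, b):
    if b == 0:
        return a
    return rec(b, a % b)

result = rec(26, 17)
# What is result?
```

rec(26, 17) -> rec(17, 9) -> rec(9, 8) -> rec(8, 1) -> rec(1, 0) -> 1

Answer: 1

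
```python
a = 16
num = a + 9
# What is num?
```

Trace:
`a = 16` → a = 16
`num = a + 9` → num = 25
So num = 25

Answer: 25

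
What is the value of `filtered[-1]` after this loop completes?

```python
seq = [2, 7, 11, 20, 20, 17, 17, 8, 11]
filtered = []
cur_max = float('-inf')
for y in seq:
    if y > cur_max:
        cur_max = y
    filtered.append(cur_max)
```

Running max ends at 20
`filtered` takes the values: [] → [2] → [2, 7] → [2, 7, 11] → [2, 7, 11, 20] → [2, 7, 11, 20, 20] → [2, 7, 11, 20, 20, 20] → [2, 7, 11, 20, 20, 20, 20] → [2, 7, 11, 20, 20, 20, 20, 20] → [2, 7, 11, 20, 20, 20, 20, 20, 20]
So `filtered[-1]` = 20

Answer: 20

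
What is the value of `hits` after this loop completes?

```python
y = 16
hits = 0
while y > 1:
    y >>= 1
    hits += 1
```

Count right shifts until 1
`hits` takes the values: 0 → 1 → 2 → 3 → 4

Answer: 4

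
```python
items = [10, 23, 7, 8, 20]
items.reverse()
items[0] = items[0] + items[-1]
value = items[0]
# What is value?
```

Trace:
`items = [10, 23, 7, 8, 20]` → items = [10, 23, 7, 8, 20]
`items.reverse()` → items = [20, 8, 7, 23, 10]
`items[0] = items[0] + items[-1]` → items = [30, 8, 7, 23, 10]
`value = items[0]` → value = 30
So value = 30

Answer: 30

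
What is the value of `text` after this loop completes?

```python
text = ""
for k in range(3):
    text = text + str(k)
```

Concatenate digits 0 to 2
`text` takes the values: "" → "0" → "01" → "012"

Answer: "012"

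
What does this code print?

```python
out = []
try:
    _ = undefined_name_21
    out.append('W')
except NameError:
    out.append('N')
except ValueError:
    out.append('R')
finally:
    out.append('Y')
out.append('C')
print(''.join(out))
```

Execution trace: 'N' (except NameError) → 'Y' (finally) → 'C' (after the try/except). Output: NYC

Answer: NYC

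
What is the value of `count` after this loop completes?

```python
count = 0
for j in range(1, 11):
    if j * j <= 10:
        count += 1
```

Count numbers where j² ≤ 10
`count` takes the values: 0 → 1 → 2 → 3

Answer: 3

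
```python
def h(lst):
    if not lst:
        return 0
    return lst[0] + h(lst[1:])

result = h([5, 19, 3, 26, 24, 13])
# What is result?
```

5 + 19 + 3 + 26 + 24 + 13 + 0 = 90

Answer: 90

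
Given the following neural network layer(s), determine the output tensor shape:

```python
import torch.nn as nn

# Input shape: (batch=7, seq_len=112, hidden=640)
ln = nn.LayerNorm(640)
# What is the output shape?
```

Input: (7, 112, 640) -> Output: (7, 112, 640)

Answer: (7, 112, 640)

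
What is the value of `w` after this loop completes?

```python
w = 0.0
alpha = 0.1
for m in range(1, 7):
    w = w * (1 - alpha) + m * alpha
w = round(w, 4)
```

Moving average with lr=0.1
`w` takes the values: 0.0 → 0.1 → 0.29 → 0.561 → 0.9049 → 1.31441 → 1.782969 → 1.783

Answer: 1.783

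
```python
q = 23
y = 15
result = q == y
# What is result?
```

Trace:
`q = 23` → q = 23
`y = 15` → y = 15
`result = q == y` → result = False
So result = False

Answer: False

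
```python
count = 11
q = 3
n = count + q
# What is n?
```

Trace:
`count = 11` → count = 11
`q = 3` → q = 3
`n = count + q` → n = 14
So n = 14

Answer: 14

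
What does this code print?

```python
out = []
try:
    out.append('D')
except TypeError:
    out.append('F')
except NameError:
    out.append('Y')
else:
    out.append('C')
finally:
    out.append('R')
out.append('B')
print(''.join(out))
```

Execution trace: 'D' (try body, no exception) → 'C' (else) → 'R' (finally) → 'B' (after the try/except). Output: DCRB

Answer: DCRB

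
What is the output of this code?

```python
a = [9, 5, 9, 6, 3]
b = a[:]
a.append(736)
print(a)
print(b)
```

Key concept: slice [:] creates copy.
Step by step:
`a = [9, 5, 9, 6, 3]` → a = [9, 5, 9, 6, 3]
`b = a[:]` → b = [9, 5, 9, 6, 3]
`a.append(736)` → a = [9, 5, 9, 6, 3, 736]
`print(a)` → prints [9, 5, 9, 6, 3, 736]
`print(b)` → prints [9, 5, 9, 6, 3]

Answer:
[9, 5, 9, 6, 3, 736]
[9, 5, 9, 6, 3]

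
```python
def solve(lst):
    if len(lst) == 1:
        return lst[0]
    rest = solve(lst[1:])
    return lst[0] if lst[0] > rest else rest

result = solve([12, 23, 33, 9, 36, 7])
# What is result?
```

Recursive max over [12, 23, 33, 9, 36, 7] = 36

Answer: 36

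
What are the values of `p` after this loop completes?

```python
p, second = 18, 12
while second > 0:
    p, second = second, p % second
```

GCD of 18 and 12
`p` takes the values: 18 → 12 → 6

Answer: 6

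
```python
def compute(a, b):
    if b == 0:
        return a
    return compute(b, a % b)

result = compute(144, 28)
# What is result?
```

compute(144, 28) -> compute(28, 4) -> compute(4, 0) -> 4

Answer: 4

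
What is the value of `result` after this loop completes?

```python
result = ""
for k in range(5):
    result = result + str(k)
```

Concatenate digits 0 to 4
`result` takes the values: "" → "0" → "01" → "012" → "0123" → "01234"

Answer: "01234"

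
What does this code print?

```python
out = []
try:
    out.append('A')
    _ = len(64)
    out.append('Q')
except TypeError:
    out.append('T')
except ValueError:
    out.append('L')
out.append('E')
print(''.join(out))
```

Execution trace: 'A' (try body) → 'T' (except TypeError) → 'E' (after the try/except). Output: ATE

Answer: ATE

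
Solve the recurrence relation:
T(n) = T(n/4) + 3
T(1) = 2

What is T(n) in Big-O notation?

Each step divides n by 4 and adds 3. After log_4(n) steps we reach T(1)=2. So T(n) = 3·log_4(n) + 2 = O(log n).

Answer: O(log n)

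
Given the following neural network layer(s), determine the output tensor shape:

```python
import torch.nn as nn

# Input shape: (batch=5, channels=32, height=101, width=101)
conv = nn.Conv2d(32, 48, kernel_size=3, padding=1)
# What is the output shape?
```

Input: (5, 32, 101, 101) -> Output: (5, 48, 101, 101)

Answer: (5, 48, 101, 101)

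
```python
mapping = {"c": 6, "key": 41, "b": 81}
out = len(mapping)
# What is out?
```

Trace:
`mapping = {"c": 6, "key": 41, "b": 81}` → mapping = {'c': 6, 'key': 41, 'b': 81}
`out = len(mapping)` → out = 3
So out = 3

Answer: 3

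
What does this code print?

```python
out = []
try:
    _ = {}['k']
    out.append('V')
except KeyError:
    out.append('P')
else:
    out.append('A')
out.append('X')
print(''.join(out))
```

Execution trace: 'P' (except KeyError) → 'X' (after the try/except). Output: PX

Answer: PX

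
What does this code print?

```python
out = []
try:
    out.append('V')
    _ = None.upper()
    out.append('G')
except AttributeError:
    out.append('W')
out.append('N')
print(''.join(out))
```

Execution trace: 'V' (try body) → 'W' (except AttributeError) → 'N' (after the try/except). Output: VWN

Answer: VWN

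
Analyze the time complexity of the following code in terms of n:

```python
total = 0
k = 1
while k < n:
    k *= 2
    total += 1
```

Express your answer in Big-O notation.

Each loop level contributes: log n. Multiplying the contributions gives O(log n).

Answer: O(log n)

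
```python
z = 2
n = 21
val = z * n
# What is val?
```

Trace:
`z = 2` → z = 2
`n = 21` → n = 21
`val = z * n` → val = 42
So val = 42

Answer: 42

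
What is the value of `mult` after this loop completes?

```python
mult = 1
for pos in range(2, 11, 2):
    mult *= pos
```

Product of even numbers 2 to 10
`mult` takes the values: 1 → 2 → 8 → 48 → 384 → 3840

Answer: 3840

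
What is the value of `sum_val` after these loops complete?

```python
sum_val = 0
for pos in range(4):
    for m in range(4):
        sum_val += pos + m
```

Sum of all pos+m for pos,m in 4x4
`sum_val` takes the values: 0 → 1 → 3 → 6 → 7 → 9 → 12 → 16 → 18 → 21 → 25 → 30 → 33 → 37 → 42 → 48

Answer: 48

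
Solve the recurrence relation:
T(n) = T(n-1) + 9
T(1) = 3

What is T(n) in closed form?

Unrolling: T(n) = T(1) + 9·(n-1) = 3 + 9(n-1) = 9n - 6.

Answer: T(n) = 9n - 6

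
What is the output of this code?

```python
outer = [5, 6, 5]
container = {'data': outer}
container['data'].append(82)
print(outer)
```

Key concept: dict holds reference to list.
Step by step:
`outer = [5, 6, 5]` → outer = [5, 6, 5]
`container = {'data': outer}` → container = {'data': [5, 6, 5]}
`container['data'].append(82)` → outer = [5, 6, 5, 82]; container = {'data': [5, 6, 5, 82]}
`print(outer)` → prints [5, 6, 5, 82]

Answer: [5, 6, 5, 82]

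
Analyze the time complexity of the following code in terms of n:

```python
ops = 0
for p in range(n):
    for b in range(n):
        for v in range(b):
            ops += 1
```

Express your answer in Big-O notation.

Each loop level contributes: n × n × n. Multiplying the contributions gives O(n^3).

Answer: O(n^3)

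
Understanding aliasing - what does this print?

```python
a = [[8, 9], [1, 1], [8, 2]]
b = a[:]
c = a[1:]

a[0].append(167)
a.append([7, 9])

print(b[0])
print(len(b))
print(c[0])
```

Key concept: slice with nested mutation.
Step by step:
`a = [[8, 9], [1, 1], [8, 2]]` → a = [[8, 9], [1, 1], [8, 2]]
`b = a[:]` → b = [[8, 9], [1, 1], [8, 2]]
`c = a[1:]` → c = [[1, 1], [8, 2]]
`a[0].append(167)` → a = [[8, 9, 167], [1, 1], [8, 2]]; b = [[8, 9, 167], [1, 1], [8, 2]]
`a.append([7, 9])` → a = [[8, 9, 167], [1, 1], [8, 2], [7, 9]]
`print(b[0])` → prints [8, 9, 167]
`print(len(b))` → prints 3
`print(c[0])` → prints [1, 1]

Answer:
[8, 9, 167]
3
[1, 1]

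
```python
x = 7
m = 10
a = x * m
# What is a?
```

Trace:
`x = 7` → x = 7
`m = 10` → m = 10
`a = x * m` → a = 70
So a = 70

Answer: 70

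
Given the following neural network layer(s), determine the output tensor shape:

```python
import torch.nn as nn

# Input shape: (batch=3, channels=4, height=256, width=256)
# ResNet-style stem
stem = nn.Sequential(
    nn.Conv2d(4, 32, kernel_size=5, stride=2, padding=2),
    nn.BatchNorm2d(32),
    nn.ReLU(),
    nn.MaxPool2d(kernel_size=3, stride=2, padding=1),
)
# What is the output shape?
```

Input: (3, 4, 256, 256) -> after Conv2d 5x5 stride=2: (3, 32, 128, 128) -> Output: (3, 32, 64, 64)

Answer: (3, 32, 64, 64)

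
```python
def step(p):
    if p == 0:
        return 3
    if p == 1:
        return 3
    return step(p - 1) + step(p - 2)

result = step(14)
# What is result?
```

Build up from base cases: step(0)=3, step(1)=3, step(2)=6, step(3)=9, step(4)=15, step(5)=24, step(6)=39, ..., step(14)=1830

Answer: 1830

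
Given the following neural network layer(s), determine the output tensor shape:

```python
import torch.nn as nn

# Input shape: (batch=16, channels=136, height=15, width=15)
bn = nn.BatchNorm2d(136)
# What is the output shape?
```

Input: (16, 136, 15, 15) -> Output: (16, 136, 15, 15)

Answer: (16, 136, 15, 15)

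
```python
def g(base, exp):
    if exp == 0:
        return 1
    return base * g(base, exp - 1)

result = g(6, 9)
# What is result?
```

g(6, 9) = 6 * 6 * 6 * 6 * 6 * 6 * 6 * 6 * 6 = 10077696

Answer: 10077696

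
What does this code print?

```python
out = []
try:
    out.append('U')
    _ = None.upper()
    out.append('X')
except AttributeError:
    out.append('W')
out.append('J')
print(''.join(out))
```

Execution trace: 'U' (try body) → 'W' (except AttributeError) → 'J' (after the try/except). Output: UWJ

Answer: UWJ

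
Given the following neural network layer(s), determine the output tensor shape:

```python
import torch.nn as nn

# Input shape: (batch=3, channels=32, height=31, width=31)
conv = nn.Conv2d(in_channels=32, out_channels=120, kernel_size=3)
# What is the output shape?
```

Input: (3, 32, 31, 31) -> Output: (3, 120, 29, 29)

Answer: (3, 120, 29, 29)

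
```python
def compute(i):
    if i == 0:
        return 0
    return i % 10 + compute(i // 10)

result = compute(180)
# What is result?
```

Sum of digits of 180: 0 + 8 + 1 = 9

Answer: 9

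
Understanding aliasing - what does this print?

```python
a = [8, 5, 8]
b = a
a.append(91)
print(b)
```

Key concept: basic list aliasing.
Step by step:
`a = [8, 5, 8]` → a = [8, 5, 8]
`b = a` → b = [8, 5, 8] (same object as a)
`a.append(91)` → a = [8, 5, 8, 91] (same object as b); b = [8, 5, 8, 91] (same object as a)
`print(b)` → prints [8, 5, 8, 91]

Answer: [8, 5, 8, 91]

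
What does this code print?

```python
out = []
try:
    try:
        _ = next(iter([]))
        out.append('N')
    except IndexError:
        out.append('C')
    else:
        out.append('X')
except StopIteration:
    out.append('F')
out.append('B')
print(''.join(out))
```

Execution trace: 'F' (outer except StopIteration) → 'B' (after the try/except). Output: FB

Answer: FB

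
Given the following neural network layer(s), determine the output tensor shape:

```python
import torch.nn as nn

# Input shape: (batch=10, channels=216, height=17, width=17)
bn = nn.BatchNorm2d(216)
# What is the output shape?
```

Input: (10, 216, 17, 17) -> Output: (10, 216, 17, 17)

Answer: (10, 216, 17, 17)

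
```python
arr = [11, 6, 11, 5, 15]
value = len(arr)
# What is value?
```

Trace:
`arr = [11, 6, 11, 5, 15]` → arr = [11, 6, 11, 5, 15]
`value = len(arr)` → value = 5
So value = 5

Answer: 5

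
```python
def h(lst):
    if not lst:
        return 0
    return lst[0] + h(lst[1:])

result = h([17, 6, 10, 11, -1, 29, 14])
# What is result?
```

17 + 6 + 10 + 11 + (-1) + 29 + 14 + 0 = 86

Answer: 86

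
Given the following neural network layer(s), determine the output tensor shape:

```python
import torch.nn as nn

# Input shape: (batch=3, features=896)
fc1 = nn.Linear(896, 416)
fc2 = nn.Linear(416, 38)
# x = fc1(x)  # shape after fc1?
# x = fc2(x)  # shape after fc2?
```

Input: (3, 896) -> after fc1: (3, 416) -> Output: (3, 38)

Answer: (3, 38)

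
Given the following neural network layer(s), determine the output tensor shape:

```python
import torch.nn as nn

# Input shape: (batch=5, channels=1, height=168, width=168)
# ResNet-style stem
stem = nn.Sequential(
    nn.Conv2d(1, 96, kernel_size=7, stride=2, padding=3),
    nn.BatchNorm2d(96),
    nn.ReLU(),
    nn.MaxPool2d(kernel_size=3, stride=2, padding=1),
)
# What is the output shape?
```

Input: (5, 1, 168, 168) -> after Conv2d 7x7 stride=2: (5, 96, 84, 84) -> Output: (5, 96, 42, 42)

Answer: (5, 96, 42, 42)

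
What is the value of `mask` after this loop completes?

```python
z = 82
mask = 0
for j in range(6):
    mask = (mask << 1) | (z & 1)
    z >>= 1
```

Reverse lowest 6 bits of 82
`mask` takes the values: 0 → 1 → 2 → 4 → 9 → 18

Answer: 18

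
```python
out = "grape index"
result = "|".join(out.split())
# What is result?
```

Trace:
`out = "grape index"` → out = 'grape index'
`result = "|".join(out.split())` → result = 'grape|index'
So result = 'grape|index'

Answer: 'grape|index'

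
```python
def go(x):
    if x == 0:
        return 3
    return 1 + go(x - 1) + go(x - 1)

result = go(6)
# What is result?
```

go(x) = 1 + 2·go(x-1), go(0)=3. Closed form: (3+1)·2^6 - 1 = 255.

Answer: 255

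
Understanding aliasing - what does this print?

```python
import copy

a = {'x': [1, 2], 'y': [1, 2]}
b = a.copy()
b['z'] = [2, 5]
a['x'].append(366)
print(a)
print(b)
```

Key concept: shallow copy of dict with mutable values.
Step by step:
`a = {'x': [1, 2], 'y': [1, 2]}` → a = {'x': [1, 2], 'y': [1, 2]}
`b = a.copy()` → b = {'x': [1, 2], 'y': [1, 2]}
`b['z'] = [2, 5]` → b = {'x': [1, 2], 'y': [1, 2], 'z': [2, 5]}
`a['x'].append(366)` → a = {'x': [1, 2, 366], 'y': [1, 2]}; b = {'x': [1, 2, 366], 'y': [1, 2], 'z': [2, 5]}
`print(a)` → prints {'x': [1, 2, 366], 'y': [1, 2]}
`print(b)` → prints {'x': [1, 2, 366], 'y': [1, 2], 'z': [2, 5]}

Answer:
{'x': [1, 2, 366], 'y': [1, 2]}
{'x': [1, 2, 366], 'y': [1, 2], 'z': [2, 5]}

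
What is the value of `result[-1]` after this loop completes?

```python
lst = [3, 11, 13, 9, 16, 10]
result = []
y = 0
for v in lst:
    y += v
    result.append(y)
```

Cumulative sum ends at 62
`result` takes the values: [] → [3] → [3, 14] → [3, 14, 27] → [3, 14, 27, 36] → [3, 14, 27, 36, 52] → [3, 14, 27, 36, 52, 62]
So `result[-1]` = 62

Answer: 62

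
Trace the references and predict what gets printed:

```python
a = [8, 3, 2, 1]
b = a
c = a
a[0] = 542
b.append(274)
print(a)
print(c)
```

Key concept: multiple aliases.
Step by step:
`a = [8, 3, 2, 1]` → a = [8, 3, 2, 1]
`b = a` → b = [8, 3, 2, 1] (same object as a)
`c = a` → c = [8, 3, 2, 1] (same object as a, b)
`a[0] = 542` → a = [542, 3, 2, 1] (same object as b, c); b = [542, 3, 2, 1] (same object as a, c); c = [542, 3, 2, 1] (same object as a, b)
`b.append(274)` → a = [542, 3, 2, 1, 274] (same object as b, c); b = [542, 3, 2, 1, 274] (same object as a, c); c = [542, 3, 2, 1, 274] (same object as a, b)
`print(a)` → prints [542, 3, 2, 1, 274]
`print(c)` → prints [542, 3, 2, 1, 274]

Answer:
[542, 3, 2, 1, 274]
[542, 3, 2, 1, 274]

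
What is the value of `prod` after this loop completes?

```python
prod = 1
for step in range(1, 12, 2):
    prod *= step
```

Product of 1, 3, 5, ... up to 11
`prod` takes the values: 1 → 3 → 15 → 105 → 945 → 10395

Answer: 10395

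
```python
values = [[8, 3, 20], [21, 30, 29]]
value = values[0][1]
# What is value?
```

Trace:
`values = [[8, 3, 20], [21, 30, 29]]` → values = [[8, 3, 20], [21, 30, 29]]
`value = values[0][1]` → value = 3
So value = 3

Answer: 3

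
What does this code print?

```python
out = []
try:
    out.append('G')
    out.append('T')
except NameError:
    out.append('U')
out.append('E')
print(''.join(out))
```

Execution trace: 'G' (try body) → 'T' (try body, no exception) → 'E' (after the try/except). Output: GTE

Answer: GTE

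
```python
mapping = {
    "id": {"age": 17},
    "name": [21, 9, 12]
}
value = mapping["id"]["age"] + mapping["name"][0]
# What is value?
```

Trace:
`mapping = { ...` → mapping = {'id': {'age': 17}, 'name': [21, 9, 12]}
`value = mapping["id"]["age"] + mapping["name"][0]` → value = 38
So value = 38

Answer: 38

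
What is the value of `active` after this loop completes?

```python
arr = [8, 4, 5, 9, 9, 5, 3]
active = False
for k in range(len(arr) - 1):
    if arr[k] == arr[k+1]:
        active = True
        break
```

Check consecutive duplicates in [8, 4, 5, 9, 9, 5, 3]
`active` takes the values: False → True

Answer: True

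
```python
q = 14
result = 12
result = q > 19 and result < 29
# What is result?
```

Trace:
`q = 14` → q = 14
`result = 12` → result = 12
`result = q > 19 and result < 29` → result = False
So result = False

Answer: False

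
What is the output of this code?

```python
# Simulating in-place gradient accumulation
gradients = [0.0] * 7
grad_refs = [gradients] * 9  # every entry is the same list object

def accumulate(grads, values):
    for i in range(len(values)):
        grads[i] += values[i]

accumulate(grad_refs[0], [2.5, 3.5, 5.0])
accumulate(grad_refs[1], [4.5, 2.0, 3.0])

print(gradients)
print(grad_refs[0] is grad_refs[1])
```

Key concept: gradient accumulation aliasing.
Step by step:
`gradients = [0.0] * 7` → gradients = [0.0, 0.0, 0.0, 0.0, 0.0, 0.0, 0.0]
`grad_refs = [gradients] * 9` → grad_refs = [[0.0, 0.0, 0.0, 0.0, 0.0, 0.0, 0.0], [0.0, 0.0, 0.0, 0.0, 0.0, 0.0, 0.0], [0.0, 0.0, 0.0, 0.0, 0.0, 0.0, 0.0], [0.0, 0.0, 0.0, 0.0, 0.0, 0.0, 0.0], [0.0, 0.0, 0.0, 0.0, 0.0, 0.0, 0.0], [0.0, 0.0, 0.0, 0.0, 0.0, 0.0, 0.0], [0.0, 0.0, 0.0, 0.0, 0.0, 0.0, 0.0], [0.0, 0.0, 0.0, 0.0, 0.0, 0.0, 0.0], [0.0, 0.0, 0.0, 0.0, 0.0, 0.0, 0.0]]
`accumulate(grad_refs[0], [2.5, 3.5, 5.0])` → gradients = [2.5, 3.5, 5.0, 0.0, 0.0, 0.0, 0.0]; grad_refs = [[2.5, 3.5, 5.0, 0.0, 0.0, 0.0, 0.0], [2.5, 3.5, 5.0, 0.0, 0.0, 0.0, 0.0], [2.5, 3.5, 5.0, 0.0, 0.0, 0.0, 0.0], [2.5, 3.5, 5.0, 0.0, 0.0, 0.0, 0.0], [2.5, 3.5, 5.0, 0.0, 0.0, 0.0, 0.0], [2.5, 3.5, 5.0, 0.0, 0.0, 0.0, 0.0], [2.5, 3.5, 5.0, 0.0, 0.0, 0.0, 0.0], [2.5, 3.5, 5.0, 0.0, 0.0, 0.0, 0.0], [2.5, 3.5, 5.0, 0.0, 0.0, 0.0, 0.0]]
`accumulate(grad_refs[1], [4.5, 2.0, 3.0])` → gradients = [7.0, 5.5, 8.0, 0.0, 0.0, 0.0, 0.0]; grad_refs = [[7.0, 5.5, 8.0, 0.0, 0.0, 0.0, 0.0], [7.0, 5.5, 8.0, 0.0, 0.0, 0.0, 0.0], [7.0, 5.5, 8.0, 0.0, 0.0, 0.0, 0.0], [7.0, 5.5, 8.0, 0.0, 0.0, 0.0, 0.0], [7.0, 5.5, 8.0, 0.0, 0.0, 0.0, 0.0], [7.0, 5.5, 8.0, 0.0, 0.0, 0.0, 0.0], [7.0, 5.5, 8.0, 0.0, 0.0, 0.0, 0.0], [7.0, 5.5, 8.0, 0.0, 0.0, 0.0, 0.0], [7.0, 5.5, 8.0, 0.0, 0.0, 0.0, 0.0]]
`print(gradients)` → prints [7.0, 5.5, 8.0, 0.0, 0.0, 0.0, 0.0]
`print(grad_refs[0] is grad_refs[1])` → prints True

Answer:
[7.0, 5.5, 8.0, 0.0, 0.0, 0.0, 0.0]
True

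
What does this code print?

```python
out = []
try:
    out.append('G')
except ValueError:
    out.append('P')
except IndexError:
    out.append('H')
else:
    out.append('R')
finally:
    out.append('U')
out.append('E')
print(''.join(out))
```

Execution trace: 'G' (try body, no exception) → 'R' (else) → 'U' (finally) → 'E' (after the try/except). Output: GRUE

Answer: GRUE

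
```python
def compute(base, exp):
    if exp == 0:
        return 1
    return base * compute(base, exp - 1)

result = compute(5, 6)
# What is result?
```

compute(5, 6) = 5 * 5 * 5 * 5 * 5 * 5 = 15625

Answer: 15625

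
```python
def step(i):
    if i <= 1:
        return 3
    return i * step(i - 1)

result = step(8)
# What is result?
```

step(8) = 8 * 7 * 6 * 5 * 4 * 3 * 2 * 3 = 120960

Answer: 120960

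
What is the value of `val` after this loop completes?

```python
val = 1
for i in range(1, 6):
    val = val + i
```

Start at 1, add 1 through 5
`val` takes the values: 1 → 2 → 4 → 7 → 11 → 16

Answer: 16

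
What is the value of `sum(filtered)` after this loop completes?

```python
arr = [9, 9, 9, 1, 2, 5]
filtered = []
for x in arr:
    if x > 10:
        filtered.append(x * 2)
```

Sum of doubled values > 10
`filtered` takes the values: []
So `sum(filtered)` = 0

Answer: 0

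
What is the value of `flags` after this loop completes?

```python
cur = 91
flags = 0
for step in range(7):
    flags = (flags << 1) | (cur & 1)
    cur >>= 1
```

Reverse lowest 7 bits of 91
`flags` takes the values: 0 → 1 → 3 → 6 → 13 → 27 → 54 → 109

Answer: 109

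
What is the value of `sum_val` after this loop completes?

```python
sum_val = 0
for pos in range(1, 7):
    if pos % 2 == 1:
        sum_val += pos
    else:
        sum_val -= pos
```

Add odd, subtract even
`sum_val` takes the values: 0 → 1 → -1 → 2 → -2 → 3 → -3

Answer: -3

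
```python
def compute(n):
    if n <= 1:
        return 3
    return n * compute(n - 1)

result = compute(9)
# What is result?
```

compute(9) = 9 * 8 * 7 * 6 * 5 * 4 * 3 * 2 * 3 = 1088640

Answer: 1088640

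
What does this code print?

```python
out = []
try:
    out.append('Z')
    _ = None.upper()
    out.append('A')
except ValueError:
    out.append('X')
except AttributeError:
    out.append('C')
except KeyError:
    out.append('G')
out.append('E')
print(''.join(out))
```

Execution trace: 'Z' (try body) → 'C' (except AttributeError) → 'E' (after the try/except). Output: ZCE

Answer: ZCE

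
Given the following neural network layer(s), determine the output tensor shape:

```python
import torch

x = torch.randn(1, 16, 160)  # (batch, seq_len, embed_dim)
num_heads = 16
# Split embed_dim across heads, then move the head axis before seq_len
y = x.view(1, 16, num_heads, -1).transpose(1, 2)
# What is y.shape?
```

Input: (1, 16, 160) -> head_dim = 160 // 16 = 10; after view: (1, 16, 16, 10) -> after transpose(1, 2): (1, 16, 16, 10) -> Output: (1, 16, 16, 10)

Answer: (1, 16, 16, 10)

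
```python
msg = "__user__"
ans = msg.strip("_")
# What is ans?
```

Trace:
`msg = "__user__"` → msg = '__user__'
`ans = msg.strip("_")` → ans = 'user'
So ans = 'user'

Answer: 'user'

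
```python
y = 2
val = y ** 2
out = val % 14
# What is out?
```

Trace:
`y = 2` → y = 2
`val = y ** 2` → val = 4
`out = val % 14` → out = 4
So out = 4

Answer: 4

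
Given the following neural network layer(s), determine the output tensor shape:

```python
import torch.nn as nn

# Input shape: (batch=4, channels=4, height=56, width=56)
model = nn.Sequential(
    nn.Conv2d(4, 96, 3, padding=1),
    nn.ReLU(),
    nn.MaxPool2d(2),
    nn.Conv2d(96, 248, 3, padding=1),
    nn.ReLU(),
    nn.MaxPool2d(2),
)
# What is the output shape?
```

Input: (4, 4, 56, 56) -> after first Conv2d: (4, 96, 56, 56) -> after first MaxPool2d: (4, 96, 28, 28) -> after second Conv2d: (4, 248, 28, 28) -> Output: (4, 248, 14, 14)

Answer: (4, 248, 14, 14)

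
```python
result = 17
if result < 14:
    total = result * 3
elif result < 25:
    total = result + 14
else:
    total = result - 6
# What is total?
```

Trace:
`result = 17` → result = 17
`if result < 14: ...` → result < 14 is False, result < 25 is True → total = 31
So total = 31

Answer: 31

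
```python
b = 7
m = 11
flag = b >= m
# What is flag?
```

Trace:
`b = 7` → b = 7
`m = 11` → m = 11
`flag = b >= m` → flag = False
So flag = False

Answer: False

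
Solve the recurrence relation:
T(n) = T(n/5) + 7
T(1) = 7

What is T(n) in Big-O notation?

Each step divides n by 5 and adds 7. After log_5(n) steps we reach T(1)=7. So T(n) = 7·log_5(n) + 7 = O(log n).

Answer: O(log n)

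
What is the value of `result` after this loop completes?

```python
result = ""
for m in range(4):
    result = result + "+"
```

Repeat '+' 4 times
`result` takes the values: "" → "+" → "++" → "+++" → "++++"

Answer: "++++"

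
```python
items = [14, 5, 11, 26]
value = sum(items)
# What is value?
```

Trace:
`items = [14, 5, 11, 26]` → items = [14, 5, 11, 26]
`value = sum(items)` → value = 56
So value = 56

Answer: 56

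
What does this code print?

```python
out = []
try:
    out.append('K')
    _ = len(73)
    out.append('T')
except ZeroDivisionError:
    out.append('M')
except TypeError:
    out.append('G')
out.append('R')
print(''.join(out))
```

Execution trace: 'K' (try body) → 'G' (except TypeError) → 'R' (after the try/except). Output: KGR

Answer: KGR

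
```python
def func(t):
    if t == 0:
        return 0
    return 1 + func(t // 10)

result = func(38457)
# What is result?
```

Count of digits of 38457: 5

Answer: 5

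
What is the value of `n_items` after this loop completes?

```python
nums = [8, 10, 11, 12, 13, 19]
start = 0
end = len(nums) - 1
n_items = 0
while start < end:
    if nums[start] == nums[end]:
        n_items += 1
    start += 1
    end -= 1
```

Count matching pairs from ends
`n_items` takes the values: 0

Answer: 0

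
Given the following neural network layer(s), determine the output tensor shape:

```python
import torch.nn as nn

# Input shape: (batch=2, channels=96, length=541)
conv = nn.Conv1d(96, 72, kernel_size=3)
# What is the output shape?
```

Input: (2, 96, 541) -> Output: (2, 72, 539)

Answer: (2, 72, 539)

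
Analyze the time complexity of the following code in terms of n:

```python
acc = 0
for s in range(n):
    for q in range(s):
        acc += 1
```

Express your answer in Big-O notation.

Each loop level contributes: n × n. Multiplying the contributions gives O(n^2).

Answer: O(n^2)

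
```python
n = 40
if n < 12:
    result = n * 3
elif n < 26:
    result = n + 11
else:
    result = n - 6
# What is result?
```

Trace:
`n = 40` → n = 40
`if n < 12: ...` → n < 12 is False, n < 26 is False, take else branch → result = 34
So result = 34

Answer: 34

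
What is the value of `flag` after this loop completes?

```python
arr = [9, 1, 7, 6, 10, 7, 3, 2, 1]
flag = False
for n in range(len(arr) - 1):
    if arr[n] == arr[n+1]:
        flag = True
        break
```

Check consecutive duplicates in [9, 1, 7, 6, 10, 7, 3, 2, 1]
`flag` takes the values: False

Answer: False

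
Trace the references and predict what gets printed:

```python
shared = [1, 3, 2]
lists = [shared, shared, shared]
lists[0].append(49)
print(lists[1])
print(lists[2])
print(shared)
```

Key concept: list of same reference.
Step by step:
`shared = [1, 3, 2]` → shared = [1, 3, 2]
`lists = [shared, shared, shared]` → lists = [[1, 3, 2], [1, 3, 2], [1, 3, 2]]
`lists[0].append(49)` → shared = [1, 3, 2, 49]; lists = [[1, 3, 2, 49], [1, 3, 2, 49], [1, 3, 2, 49]]
`print(lists[1])` → prints [1, 3, 2, 49]
`print(lists[2])` → prints [1, 3, 2, 49]
`print(shared)` → prints [1, 3, 2, 49]

Answer:
[1, 3, 2, 49]
[1, 3, 2, 49]
[1, 3, 2, 49]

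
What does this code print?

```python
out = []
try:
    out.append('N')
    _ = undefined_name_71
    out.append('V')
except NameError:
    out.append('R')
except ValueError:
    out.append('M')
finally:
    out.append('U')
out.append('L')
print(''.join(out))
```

Execution trace: 'N' (try body) → 'R' (except NameError) → 'U' (finally) → 'L' (after the try/except). Output: NRUL

Answer: NRUL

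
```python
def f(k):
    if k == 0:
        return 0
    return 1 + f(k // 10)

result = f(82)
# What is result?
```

Count of digits of 82: 2

Answer: 2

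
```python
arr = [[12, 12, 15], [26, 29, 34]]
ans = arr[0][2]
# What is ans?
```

Trace:
`arr = [[12, 12, 15], [26, 29, 34]]` → arr = [[12, 12, 15], [26, 29, 34]]
`ans = arr[0][2]` → ans = 15
So ans = 15

Answer: 15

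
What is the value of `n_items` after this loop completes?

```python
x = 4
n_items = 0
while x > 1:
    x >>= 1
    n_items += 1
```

Count right shifts until 1
`n_items` takes the values: 0 → 1 → 2

Answer: 2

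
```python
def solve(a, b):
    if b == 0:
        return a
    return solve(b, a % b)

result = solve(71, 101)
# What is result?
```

solve(71, 101) -> solve(101, 71) -> solve(71, 30) -> solve(30, 11) -> solve(11, 8) -> solve(8, 3) -> solve(3, 2) -> solve(2, 1) -> solve(1, 0) -> 1

Answer: 1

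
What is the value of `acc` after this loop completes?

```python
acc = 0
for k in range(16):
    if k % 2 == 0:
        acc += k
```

Sum of even numbers 0 to 15
`acc` takes the values: 0 → 2 → 6 → 12 → 20 → 30 → 42 → 56

Answer: 56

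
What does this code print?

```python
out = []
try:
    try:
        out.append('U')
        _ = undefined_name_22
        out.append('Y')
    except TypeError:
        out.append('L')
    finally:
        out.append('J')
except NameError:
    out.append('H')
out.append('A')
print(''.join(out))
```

Execution trace: 'U' (try body) → 'J' (finally) → 'H' (outer except NameError) → 'A' (after the try/except). Output: UJHA

Answer: UJHA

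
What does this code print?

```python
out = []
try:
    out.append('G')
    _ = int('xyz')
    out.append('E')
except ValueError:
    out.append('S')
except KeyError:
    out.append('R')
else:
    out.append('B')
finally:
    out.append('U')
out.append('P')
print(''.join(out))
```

Execution trace: 'G' (try body) → 'S' (except ValueError) → 'U' (finally) → 'P' (after the try/except). Output: GSUP

Answer: GSUP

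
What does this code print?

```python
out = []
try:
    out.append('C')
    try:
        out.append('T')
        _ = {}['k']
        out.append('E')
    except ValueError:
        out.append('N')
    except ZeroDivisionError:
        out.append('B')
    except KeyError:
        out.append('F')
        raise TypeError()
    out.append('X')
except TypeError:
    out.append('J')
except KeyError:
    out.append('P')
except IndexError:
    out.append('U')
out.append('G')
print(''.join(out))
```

Execution trace: 'C' (try body) → 'T' (inner try body) → 'F' (inner except KeyError) → 'J' (except TypeError) → 'G' (after the try/except). Output: CTFJG

Answer: CTFJG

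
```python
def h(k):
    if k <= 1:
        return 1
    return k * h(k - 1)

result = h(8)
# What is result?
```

h(8) = 8 * 7 * 6 * 5 * 4 * 3 * 2 * 1 = 40320

Answer: 40320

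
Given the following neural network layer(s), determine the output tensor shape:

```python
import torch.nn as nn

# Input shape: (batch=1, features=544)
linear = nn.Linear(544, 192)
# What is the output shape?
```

Input: (1, 544) -> Output: (1, 192)

Answer: (1, 192)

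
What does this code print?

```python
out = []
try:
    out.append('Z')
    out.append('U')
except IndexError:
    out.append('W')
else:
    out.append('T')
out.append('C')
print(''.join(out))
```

Execution trace: 'Z' (try body) → 'U' (try body, no exception) → 'T' (else) → 'C' (after the try/except). Output: ZUTC

Answer: ZUTC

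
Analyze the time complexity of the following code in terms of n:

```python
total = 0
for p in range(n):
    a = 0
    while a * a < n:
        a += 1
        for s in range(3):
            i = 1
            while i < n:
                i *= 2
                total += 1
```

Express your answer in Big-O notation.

Each loop level contributes: n × √n × 1 × log n. Multiplying the contributions gives O(n√n log n).

Answer: O(n√n log n)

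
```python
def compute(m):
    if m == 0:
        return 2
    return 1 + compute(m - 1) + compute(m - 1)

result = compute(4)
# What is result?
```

compute(m) = 1 + 2·compute(m-1), compute(0)=2. Closed form: (2+1)·2^4 - 1 = 47.

Answer: 47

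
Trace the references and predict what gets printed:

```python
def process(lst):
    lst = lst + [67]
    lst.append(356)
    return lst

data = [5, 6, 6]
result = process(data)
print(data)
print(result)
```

Key concept: rebinding parameter vs mutation.
Step by step:
`data = [5, 6, 6]` → data = [5, 6, 6]
`result = process(data)` → result = [5, 6, 6, 67, 356]
`print(data)` → prints [5, 6, 6]
`print(result)` → prints [5, 6, 6, 67, 356]

Answer:
[5, 6, 6]
[5, 6, 6, 67, 356]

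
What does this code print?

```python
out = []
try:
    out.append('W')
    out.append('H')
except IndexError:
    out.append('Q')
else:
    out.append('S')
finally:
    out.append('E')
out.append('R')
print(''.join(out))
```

Execution trace: 'W' (try body) → 'H' (try body, no exception) → 'S' (else) → 'E' (finally) → 'R' (after the try/except). Output: WHSER

Answer: WHSER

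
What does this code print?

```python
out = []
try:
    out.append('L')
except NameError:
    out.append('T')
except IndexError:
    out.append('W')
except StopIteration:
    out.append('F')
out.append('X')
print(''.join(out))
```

Execution trace: 'L' (try body, no exception) → 'X' (after the try/except). Output: LX

Answer: LX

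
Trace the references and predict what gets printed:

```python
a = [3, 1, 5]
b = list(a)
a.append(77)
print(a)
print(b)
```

Key concept: list() constructor creates copy.
Step by step:
`a = [3, 1, 5]` → a = [3, 1, 5]
`b = list(a)` → b = [3, 1, 5]
`a.append(77)` → a = [3, 1, 5, 77]
`print(a)` → prints [3, 1, 5, 77]
`print(b)` → prints [3, 1, 5]

Answer:
[3, 1, 5, 77]
[3, 1, 5]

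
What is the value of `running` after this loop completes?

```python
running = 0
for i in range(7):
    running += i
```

Sum of 0 to 6 = 21
`running` takes the values: 0 → 1 → 3 → 6 → 10 → 15 → 21

Answer: 21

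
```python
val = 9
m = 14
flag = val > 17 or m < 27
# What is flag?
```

Trace:
`val = 9` → val = 9
`m = 14` → m = 14
`flag = val > 17 or m < 27` → flag = True
So flag = True

Answer: True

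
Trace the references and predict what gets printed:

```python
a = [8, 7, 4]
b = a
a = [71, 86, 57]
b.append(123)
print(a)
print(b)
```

Key concept: rebinding vs mutation: a is rebound to a new list, b still points at the original.
Step by step:
`a = [8, 7, 4]` → a = [8, 7, 4]
`b = a` → b = [8, 7, 4] (same object as a)
`a = [71, 86, 57]` → a = [71, 86, 57]
`b.append(123)` → b = [8, 7, 4, 123]
`print(a)` → prints [71, 86, 57]
`print(b)` → prints [8, 7, 4, 123]

Answer:
[71, 86, 57]
[8, 7, 4, 123]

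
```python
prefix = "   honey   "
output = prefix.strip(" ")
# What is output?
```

Trace:
`prefix = "   honey   "` → prefix = '   honey   '
`output = prefix.strip(" ")` → output = 'honey'
So output = 'honey'

Answer: 'honey'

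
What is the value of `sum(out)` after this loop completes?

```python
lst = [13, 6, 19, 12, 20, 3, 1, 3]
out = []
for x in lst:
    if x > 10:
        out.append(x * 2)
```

Sum of doubled values > 10
`out` takes the values: [] → [26] → [26, 38] → [26, 38, 24] → [26, 38, 24, 40]
So `sum(out)` = 128

Answer: 128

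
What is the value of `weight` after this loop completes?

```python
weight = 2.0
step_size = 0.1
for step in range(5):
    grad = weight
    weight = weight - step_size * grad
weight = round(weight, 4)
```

Gradient descent: w = 2.0 * (1 - 0.1)^5
`weight` takes the values: 2.0 → 1.8 → 1.62 → 1.458 → 1.3122 → 1.18098 → 1.181

Answer: 1.181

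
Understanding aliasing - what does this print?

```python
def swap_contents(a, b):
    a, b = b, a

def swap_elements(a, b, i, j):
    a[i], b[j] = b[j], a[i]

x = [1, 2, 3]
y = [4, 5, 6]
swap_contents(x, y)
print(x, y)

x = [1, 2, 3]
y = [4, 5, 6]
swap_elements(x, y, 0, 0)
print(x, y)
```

Key concept: parameter rebinding vs mutation.
Step by step:
`x = [1, 2, 3]` → x = [1, 2, 3]
`y = [4, 5, 6]` → y = [4, 5, 6]
`swap_contents(x, y)` → no visible change to tracked variables
`print(x, y)` → prints [1, 2, 3] [4, 5, 6]
`x = [1, 2, 3]` → x = [1, 2, 3]
`y = [4, 5, 6]` → y = [4, 5, 6]
`swap_elements(x, y, 0, 0)` → x = [4, 2, 3]; y = [1, 5, 6]
`print(x, y)` → prints [4, 2, 3] [1, 5, 6]

Answer:
[1, 2, 3] [4, 5, 6]
[4, 2, 3] [1, 5, 6]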